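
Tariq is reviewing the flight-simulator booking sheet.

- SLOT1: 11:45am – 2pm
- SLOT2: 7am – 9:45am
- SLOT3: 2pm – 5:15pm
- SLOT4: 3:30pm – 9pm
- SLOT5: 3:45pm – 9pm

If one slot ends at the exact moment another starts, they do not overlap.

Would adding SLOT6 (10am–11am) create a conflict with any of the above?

SLOT2: ends 9:45am at or before SLOT6 starts 10am → clear.
SLOT1: starts 11:45am at or after SLOT6 ends 11am → clear.
SLOT3: starts 2pm at or after SLOT6 ends 11am → clear.
SLOT4: starts 3:30pm at or after SLOT6 ends 11am → clear.
SLOT5: starts 3:45pm at or after SLOT6 ends 11am → clear.

No — it doesn't clash with anything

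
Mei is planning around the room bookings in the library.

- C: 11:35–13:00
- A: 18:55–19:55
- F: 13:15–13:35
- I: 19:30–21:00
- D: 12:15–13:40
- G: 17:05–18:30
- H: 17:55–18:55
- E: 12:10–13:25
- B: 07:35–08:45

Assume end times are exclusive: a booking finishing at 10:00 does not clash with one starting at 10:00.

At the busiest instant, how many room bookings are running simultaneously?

Walk through starts and ends in time order (an end at T is processed before a start at T):
07:35 start B → 1
08:45 end B → 0
11:35 start C → 1
12:10 start E → 2
12:15 start D → 3
13:00 end C → 2
13:15 start F → 3
13:25 end E → 2
13:35 end F → 1
13:40 end D → 0
17:05 start G → 1
17:55 start H → 2
18:30 end G → 1
18:55 end H → 0
18:55 start A → 1
19:30 start I → 2
19:55 end A → 1
21:00 end I → 0
Peak is 3, at 12:15 (C, D, E).

3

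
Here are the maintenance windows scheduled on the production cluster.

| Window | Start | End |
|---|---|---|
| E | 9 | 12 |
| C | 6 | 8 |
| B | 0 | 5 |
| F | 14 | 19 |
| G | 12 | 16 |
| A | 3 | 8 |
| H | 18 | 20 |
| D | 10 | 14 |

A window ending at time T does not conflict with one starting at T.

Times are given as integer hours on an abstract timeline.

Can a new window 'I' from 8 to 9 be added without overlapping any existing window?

B: ends 5 at or before I starts 8 → clear.
A: ends 8 at or before I starts 8 → clear.
C: ends 8 at or before I starts 8 → clear.
E: starts 9 at or after I ends 9 → clear.
D: starts 10 at or after I ends 9 → clear.
G: starts 12 at or after I ends 9 → clear.
F: starts 14 at or after I ends 9 → clear.
H: starts 18 at or after I ends 9 → clear.

Yes — the slot is free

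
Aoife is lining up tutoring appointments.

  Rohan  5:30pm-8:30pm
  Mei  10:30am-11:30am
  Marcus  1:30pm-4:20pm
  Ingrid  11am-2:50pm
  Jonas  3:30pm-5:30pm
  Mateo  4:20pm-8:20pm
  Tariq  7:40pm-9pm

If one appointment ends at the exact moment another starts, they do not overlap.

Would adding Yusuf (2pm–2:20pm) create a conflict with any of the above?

Yes — it overlaps Ingrid, Marcus

Mei: ends 11:30am at or before Yusuf starts 2pm → clear.
Ingrid: starts 11am before Yusuf ends 2:20pm, and ends 2:50pm after Yusuf starts 2pm → overlap.
Marcus: starts 1:30pm before Yusuf ends 2:20pm, and ends 4:20pm after Yusuf starts 2pm → overlap.
Jonas: starts 3:30pm at or after Yusuf ends 2:20pm → clear.
Mateo: starts 4:20pm at or after Yusuf ends 2:20pm → clear.
Rohan: starts 5:30pm at or after Yusuf ends 2:20pm → clear.
Tariq: starts 7:40pm at or after Yusuf ends 2:20pm → clear.
Yusuf overlaps Marcus, Ingrid.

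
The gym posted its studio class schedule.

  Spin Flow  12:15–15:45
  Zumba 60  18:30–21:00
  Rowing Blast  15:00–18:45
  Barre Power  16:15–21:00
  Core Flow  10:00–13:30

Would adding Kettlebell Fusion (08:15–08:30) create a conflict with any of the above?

Core Flow: starts 10:00 at or after Kettlebell Fusion ends 08:30 → clear.
Spin Flow: starts 12:15 at or after Kettlebell Fusion ends 08:30 → clear.
Rowing Blast: starts 15:00 at or after Kettlebell Fusion ends 08:30 → clear.
Barre Power: starts 16:15 at or after Kettlebell Fusion ends 08:30 → clear.
Zumba 60: starts 18:30 at or after Kettlebell Fusion ends 08:30 → clear.

No — it doesn't clash with anything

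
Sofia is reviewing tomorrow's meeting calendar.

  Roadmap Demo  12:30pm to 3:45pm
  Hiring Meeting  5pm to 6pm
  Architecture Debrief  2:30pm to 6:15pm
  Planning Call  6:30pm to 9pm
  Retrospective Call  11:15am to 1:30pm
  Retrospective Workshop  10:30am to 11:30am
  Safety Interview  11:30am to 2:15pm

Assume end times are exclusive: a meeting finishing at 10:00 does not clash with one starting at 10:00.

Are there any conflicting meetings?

Sorted by start: Retrospective Workshop, Retrospective Call, Safety Interview, Roadmap Demo, Architecture Debrief, Hiring Meeting, Planning Call.
Retrospective Call starts before Retrospective Workshop ends → Retrospective Workshop and Retrospective Call overlap.
That's a conflict, so the schedule is not conflict-free.

Yes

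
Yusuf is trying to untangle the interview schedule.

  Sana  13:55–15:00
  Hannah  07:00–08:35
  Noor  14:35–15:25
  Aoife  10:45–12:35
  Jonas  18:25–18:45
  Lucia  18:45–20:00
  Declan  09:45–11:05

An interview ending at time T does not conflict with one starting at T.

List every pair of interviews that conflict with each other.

Two intervals overlap when each starts before the other ends.
Sorted by start: Hannah, Declan, Aoife, Sana, Noor, Jonas, Lucia.
Declan starts after Hannah ends — done with Hannah.
Aoife starts before Declan ends → Declan and Aoife overlap.
Sana starts after Declan ends — done with Declan.
Sana starts after Aoife ends — done with Aoife.
Noor starts before Sana ends → Sana and Noor overlap.
Jonas starts after Sana ends — done with Sana.
Jonas starts after Noor ends — done with Noor.
Lucia starts exactly when Jonas ends (back-to-back, no overlap).

Aoife & Declan, Noor & Sana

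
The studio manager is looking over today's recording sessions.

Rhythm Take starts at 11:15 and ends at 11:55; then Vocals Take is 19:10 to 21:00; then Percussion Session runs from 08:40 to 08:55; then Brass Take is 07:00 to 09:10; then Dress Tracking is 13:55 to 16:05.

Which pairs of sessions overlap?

Brass Take & Percussion Session

Two intervals overlap when each starts before the other ends.
Sorted by start: Brass Take, Percussion Session, Rhythm Take, Dress Tracking, Vocals Take.
Percussion Session starts before Brass Take ends → Brass Take and Percussion Session overlap.
Rhythm Take starts after Brass Take ends, so nothing later overlaps Brass Take either.
Rhythm Take starts after Percussion Session ends, so nothing later overlaps Percussion Session either.
Dress Tracking starts after Rhythm Take ends, so nothing later overlaps Rhythm Take either.
Vocals Take starts after Dress Tracking ends.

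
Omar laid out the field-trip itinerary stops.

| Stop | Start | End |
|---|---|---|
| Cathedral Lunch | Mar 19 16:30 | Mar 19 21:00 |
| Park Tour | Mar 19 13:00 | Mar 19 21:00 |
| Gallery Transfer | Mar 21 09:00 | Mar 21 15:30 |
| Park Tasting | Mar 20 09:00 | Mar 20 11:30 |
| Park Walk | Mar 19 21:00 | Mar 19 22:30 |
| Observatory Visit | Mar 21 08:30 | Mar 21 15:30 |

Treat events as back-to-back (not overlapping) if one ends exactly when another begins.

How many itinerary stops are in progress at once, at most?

Sort all start/end points and keep a running count:
Mar 19 13:00 start Park Tour → 1
Mar 19 16:30 start Cathedral Lunch → 2
Mar 19 21:00 end Cathedral Lunch → 1
Mar 19 21:00 end Park Tour → 0
Mar 19 21:00 start Park Walk → 1
Mar 19 22:30 end Park Walk → 0
Mar 20 09:00 start Park Tasting → 1
Mar 20 11:30 end Park Tasting → 0
Mar 21 08:30 start Observatory Visit → 1
Mar 21 09:00 start Gallery Transfer → 2
Mar 21 15:30 end Gallery Transfer → 1
Mar 21 15:30 end Observatory Visit → 0
Peak is 2, at Mar 19 16:30 (Cathedral Lunch, Park Tour).

2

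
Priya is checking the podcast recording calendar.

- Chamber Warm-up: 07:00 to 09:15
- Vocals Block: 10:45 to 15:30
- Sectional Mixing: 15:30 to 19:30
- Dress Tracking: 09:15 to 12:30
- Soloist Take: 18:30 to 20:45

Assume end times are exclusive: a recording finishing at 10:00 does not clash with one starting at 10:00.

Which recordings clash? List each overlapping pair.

Two intervals overlap when each starts before the other ends.
Sorted by start: Chamber Warm-up, Dress Tracking, Vocals Block, Sectional Mixing, Soloist Take.
Dress Tracking starts exactly when Chamber Warm-up ends (back-to-back, no overlap), so nothing later overlaps Chamber Warm-up either.
Vocals Block starts before Dress Tracking ends → Dress Tracking and Vocals Block overlap.
Sectional Mixing starts after Dress Tracking ends, so nothing later overlaps Dress Tracking either.
Sectional Mixing starts exactly when Vocals Block ends (back-to-back, no overlap), so nothing later overlaps Vocals Block either.
Soloist Take starts before Sectional Mixing ends → Sectional Mixing and Soloist Take overlap.

Dress Tracking & Vocals Block, Sectional Mixing & Soloist Take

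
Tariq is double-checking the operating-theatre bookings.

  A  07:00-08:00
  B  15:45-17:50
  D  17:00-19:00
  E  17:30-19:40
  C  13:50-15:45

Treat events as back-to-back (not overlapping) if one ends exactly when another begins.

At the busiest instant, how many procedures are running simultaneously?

Sort all start/end points and keep a running count:
07:00 start A → 1
08:00 end A → 0
13:50 start C → 1
15:45 end C → 0
15:45 start B → 1
17:00 start D → 2
17:30 start E → 3
17:50 end B → 2
19:00 end D → 1
19:40 end E → 0
Peak is 3, at 17:30 (B, D, E).

3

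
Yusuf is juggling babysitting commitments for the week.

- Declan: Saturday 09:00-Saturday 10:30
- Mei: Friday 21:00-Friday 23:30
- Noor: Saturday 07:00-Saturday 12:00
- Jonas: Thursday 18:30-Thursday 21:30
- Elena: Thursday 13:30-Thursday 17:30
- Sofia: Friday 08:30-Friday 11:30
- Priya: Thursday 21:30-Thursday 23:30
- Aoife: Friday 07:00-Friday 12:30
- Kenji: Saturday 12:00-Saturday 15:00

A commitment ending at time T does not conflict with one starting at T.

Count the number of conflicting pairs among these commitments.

2

Sorted by start: Elena, Jonas, Priya, Aoife, Sofia, Mei, Noor, Declan, Kenji.
Jonas starts after Elena ends, so Elena has no further overlaps.
Priya starts exactly when Jonas ends (back-to-back, no overlap), so Jonas has no further overlaps.
Aoife starts after Priya ends, so Priya has no further overlaps.
Sofia starts before Aoife ends → Aoife and Sofia overlap.
Mei starts after Aoife ends, so Aoife has no further overlaps.
Mei starts after Sofia ends, so Sofia has no further overlaps.
Noor starts after Mei ends, so Mei has no further overlaps.
Declan starts before Noor ends → Noor and Declan overlap.
Kenji starts exactly when Noor ends (back-to-back, no overlap).
Kenji starts after Declan ends.
Overlapping pairs: Aoife & Sofia, Declan & Noor — 2 in total.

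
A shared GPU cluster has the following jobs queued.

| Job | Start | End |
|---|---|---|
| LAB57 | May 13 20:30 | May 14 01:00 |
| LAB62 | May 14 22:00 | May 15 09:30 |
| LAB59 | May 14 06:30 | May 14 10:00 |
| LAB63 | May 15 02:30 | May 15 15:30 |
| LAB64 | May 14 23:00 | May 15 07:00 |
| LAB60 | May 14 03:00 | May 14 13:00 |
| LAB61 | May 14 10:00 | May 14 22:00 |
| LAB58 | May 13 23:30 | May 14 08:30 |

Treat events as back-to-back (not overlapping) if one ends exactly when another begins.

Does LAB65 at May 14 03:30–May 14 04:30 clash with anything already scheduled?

LAB57: ends May 14 01:00 at or before LAB65 starts May 14 03:30 → clear.
LAB58: starts May 13 23:30 before LAB65 ends May 14 04:30, and ends May 14 08:30 after LAB65 starts May 14 03:30 → overlap.
LAB60: starts May 14 03:00 before LAB65 ends May 14 04:30, and ends May 14 13:00 after LAB65 starts May 14 03:30 → overlap.
LAB59: starts May 14 06:30 at or after LAB65 ends May 14 04:30 → clear.
LAB61: starts May 14 10:00 at or after LAB65 ends May 14 04:30 → clear.
LAB62: starts May 14 22:00 at or after LAB65 ends May 14 04:30 → clear.
LAB64: starts May 14 23:00 at or after LAB65 ends May 14 04:30 → clear.
LAB63: starts May 15 02:30 at or after LAB65 ends May 14 04:30 → clear.
LAB65 overlaps LAB58, LAB60.

Yes — it overlaps LAB58, LAB60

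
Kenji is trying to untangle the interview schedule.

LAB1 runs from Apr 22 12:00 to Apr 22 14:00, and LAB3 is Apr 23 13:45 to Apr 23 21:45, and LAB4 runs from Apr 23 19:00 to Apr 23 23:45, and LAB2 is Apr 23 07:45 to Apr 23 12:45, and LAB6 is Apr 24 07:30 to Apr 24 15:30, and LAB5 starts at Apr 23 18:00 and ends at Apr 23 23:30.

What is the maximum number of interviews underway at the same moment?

3

Sweep the timeline, counting +1 at each start and −1 at each end (ends before starts at a tie):
Apr 22 12:00 start LAB1 → 1
Apr 22 14:00 end LAB1 → 0
Apr 23 07:45 start LAB2 → 1
Apr 23 12:45 end LAB2 → 0
Apr 23 13:45 start LAB3 → 1
Apr 23 18:00 start LAB5 → 2
Apr 23 19:00 start LAB4 → 3
Apr 23 21:45 end LAB3 → 2
Apr 23 23:30 end LAB5 → 1
Apr 23 23:45 end LAB4 → 0
Apr 24 07:30 start LAB6 → 1
Apr 24 15:30 end LAB6 → 0
Peak is 3, at Apr 23 19:00 (LAB3, LAB4, LAB5).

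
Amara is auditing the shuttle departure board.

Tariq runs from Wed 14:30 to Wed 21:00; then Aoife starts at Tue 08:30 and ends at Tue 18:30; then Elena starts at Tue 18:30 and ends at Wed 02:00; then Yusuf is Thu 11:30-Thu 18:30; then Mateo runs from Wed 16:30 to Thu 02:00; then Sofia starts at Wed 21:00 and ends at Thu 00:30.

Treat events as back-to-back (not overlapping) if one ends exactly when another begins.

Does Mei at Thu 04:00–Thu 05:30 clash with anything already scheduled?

Aoife: ends Tue 18:30 at or before Mei starts Thu 04:00 → clear.
Elena: ends Wed 02:00 at or before Mei starts Thu 04:00 → clear.
Tariq: ends Wed 21:00 at or before Mei starts Thu 04:00 → clear.
Mateo: ends Thu 02:00 at or before Mei starts Thu 04:00 → clear.
Sofia: ends Thu 00:30 at or before Mei starts Thu 04:00 → clear.
Yusuf: starts Thu 11:30 at or after Mei ends Thu 05:30 → clear.

No — it doesn't clash with anything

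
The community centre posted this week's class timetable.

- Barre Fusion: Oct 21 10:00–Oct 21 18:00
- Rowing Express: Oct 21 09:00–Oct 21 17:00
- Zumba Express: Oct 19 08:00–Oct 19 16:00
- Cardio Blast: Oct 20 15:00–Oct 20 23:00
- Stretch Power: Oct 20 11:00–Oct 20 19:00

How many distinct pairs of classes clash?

2

Check each pair: they overlap iff neither finishes before the other starts.
Sorted by start: Zumba Express, Stretch Power, Cardio Blast, Rowing Express, Barre Fusion.
Stretch Power starts after Zumba Express ends, so Zumba Express has no further overlaps.
Cardio Blast starts before Stretch Power ends → Stretch Power and Cardio Blast overlap.
Rowing Express starts after Stretch Power ends, so Stretch Power has no further overlaps.
Rowing Express starts after Cardio Blast ends, so Cardio Blast has no further overlaps.
Barre Fusion starts before Rowing Express ends → Rowing Express and Barre Fusion overlap.
Overlapping pairs: Barre Fusion & Rowing Express, Cardio Blast & Stretch Power — 2 in total.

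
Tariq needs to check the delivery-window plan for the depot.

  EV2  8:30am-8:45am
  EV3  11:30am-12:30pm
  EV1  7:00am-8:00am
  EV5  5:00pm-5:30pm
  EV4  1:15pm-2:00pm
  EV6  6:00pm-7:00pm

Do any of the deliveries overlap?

No

Sorted by start: EV1, EV2, EV3, EV4, EV5, EV6.
EV2 starts after EV1 ends, so nothing later overlaps EV1 either.
EV3 starts after EV2 ends, so nothing later overlaps EV2 either.
EV4 starts after EV3 ends, so nothing later overlaps EV3 either.
EV5 starts after EV4 ends, so nothing later overlaps EV4 either.
EV6 starts after EV5 ends.
Every pair is clear; the schedule has no overlaps.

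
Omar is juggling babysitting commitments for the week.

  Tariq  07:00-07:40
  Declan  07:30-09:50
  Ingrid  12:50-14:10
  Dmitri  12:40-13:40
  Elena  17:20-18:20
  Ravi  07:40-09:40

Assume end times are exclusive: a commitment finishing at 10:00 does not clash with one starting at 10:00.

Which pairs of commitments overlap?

Sorted by start: Tariq, Declan, Ravi, Dmitri, Ingrid, Elena.
Declan starts before Tariq ends → Tariq and Declan overlap.
Ravi starts exactly when Tariq ends (back-to-back, no overlap), so Tariq has no further overlaps.
Ravi starts before Declan ends → Declan and Ravi overlap.
Dmitri starts after Declan ends, so Declan has no further overlaps.
Dmitri starts after Ravi ends, so Ravi has no further overlaps.
Ingrid starts before Dmitri ends → Dmitri and Ingrid overlap.
Elena starts after Dmitri ends.
Elena starts after Ingrid ends.

Declan & Ravi, Declan & Tariq, Dmitri & Ingrid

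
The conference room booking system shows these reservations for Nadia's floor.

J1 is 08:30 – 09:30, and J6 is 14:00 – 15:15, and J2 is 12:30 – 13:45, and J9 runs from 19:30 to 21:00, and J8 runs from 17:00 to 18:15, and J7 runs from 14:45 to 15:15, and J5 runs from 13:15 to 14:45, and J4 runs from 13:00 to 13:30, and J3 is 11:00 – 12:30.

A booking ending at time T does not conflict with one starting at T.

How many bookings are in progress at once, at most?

Sort all start/end points and keep a running count:
08:30 start J1 → 1
09:30 end J1 → 0
11:00 start J3 → 1
12:30 end J3 → 0
12:30 start J2 → 1
13:00 start J4 → 2
13:15 start J5 → 3
13:30 end J4 → 2
13:45 end J2 → 1
14:00 start J6 → 2
14:45 end J5 → 1
14:45 start J7 → 2
15:15 end J6 → 1
15:15 end J7 → 0
17:00 start J8 → 1
18:15 end J8 → 0
19:30 start J9 → 1
21:00 end J9 → 0
Peak is 3, at 13:15 (J2, J4, J5).

3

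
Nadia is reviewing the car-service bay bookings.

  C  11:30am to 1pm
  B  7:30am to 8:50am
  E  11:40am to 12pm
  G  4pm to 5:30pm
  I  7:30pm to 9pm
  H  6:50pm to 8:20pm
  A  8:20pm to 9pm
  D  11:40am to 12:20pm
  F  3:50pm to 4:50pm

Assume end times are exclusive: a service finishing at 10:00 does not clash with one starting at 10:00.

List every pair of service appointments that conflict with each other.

Sorted by start: B, C, D, E, F, G, H, I, A.
C starts after B ends — done with B.
D starts before C ends → C and D overlap.
E starts before C ends → C and E overlap.
F starts after C ends — done with C.
E starts before D ends → D and E overlap.
F starts after D ends — done with D.
F starts after E ends — done with E.
G starts before F ends → F and G overlap.
H starts after F ends — done with F.
H starts after G ends — done with G.
I starts before H ends → H and I overlap.
A starts exactly when H ends (back-to-back, no overlap).
A starts before I ends → I and A overlap.

A & I, C & D, C & E, D & E, F & G, H & I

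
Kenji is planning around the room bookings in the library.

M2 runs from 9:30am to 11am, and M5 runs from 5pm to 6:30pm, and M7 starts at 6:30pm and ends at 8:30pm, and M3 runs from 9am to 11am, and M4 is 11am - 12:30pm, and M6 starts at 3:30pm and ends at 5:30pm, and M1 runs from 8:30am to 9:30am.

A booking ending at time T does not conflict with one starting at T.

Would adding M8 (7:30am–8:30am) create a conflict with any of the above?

M1: starts 8:30am at or after M8 ends 8:30am → clear.
M3: starts 9am at or after M8 ends 8:30am → clear.
M2: starts 9:30am at or after M8 ends 8:30am → clear.
M4: starts 11am at or after M8 ends 8:30am → clear.
M6: starts 3:30pm at or after M8 ends 8:30am → clear.
M5: starts 5pm at or after M8 ends 8:30am → clear.
M7: starts 6:30pm at or after M8 ends 8:30am → clear.

No — it doesn't clash with anything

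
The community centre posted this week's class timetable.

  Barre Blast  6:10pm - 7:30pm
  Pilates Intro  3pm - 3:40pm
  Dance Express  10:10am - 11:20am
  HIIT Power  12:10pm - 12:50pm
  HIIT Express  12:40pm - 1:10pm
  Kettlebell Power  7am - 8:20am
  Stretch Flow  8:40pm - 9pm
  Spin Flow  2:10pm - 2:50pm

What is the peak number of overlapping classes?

2

Sort all start/end points and keep a running count:
7am start Kettlebell Power → 1
8:20am end Kettlebell Power → 0
10:10am start Dance Express → 1
11:20am end Dance Express → 0
12:10pm start HIIT Power → 1
12:40pm start HIIT Express → 2
12:50pm end HIIT Power → 1
1:10pm end HIIT Express → 0
2:10pm start Spin Flow → 1
2:50pm end Spin Flow → 0
3pm start Pilates Intro → 1
3:40pm end Pilates Intro → 0
6:10pm start Barre Blast → 1
7:30pm end Barre Blast → 0
8:40pm start Stretch Flow → 1
9pm end Stretch Flow → 0
Peak is 2, at 12:40pm (HIIT Express, HIIT Power).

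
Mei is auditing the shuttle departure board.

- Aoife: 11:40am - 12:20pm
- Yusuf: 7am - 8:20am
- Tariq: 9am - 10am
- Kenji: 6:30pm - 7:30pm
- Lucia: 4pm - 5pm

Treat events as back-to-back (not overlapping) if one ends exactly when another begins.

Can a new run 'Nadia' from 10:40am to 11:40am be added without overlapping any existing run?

Yes — the slot is free

Yusuf: ends 8:20am at or before Nadia starts 10:40am → clear.
Tariq: ends 10am at or before Nadia starts 10:40am → clear.
Aoife: starts 11:40am at or after Nadia ends 11:40am → clear.
Lucia: starts 4pm at or after Nadia ends 11:40am → clear.
Kenji: starts 6:30pm at or after Nadia ends 11:40am → clear.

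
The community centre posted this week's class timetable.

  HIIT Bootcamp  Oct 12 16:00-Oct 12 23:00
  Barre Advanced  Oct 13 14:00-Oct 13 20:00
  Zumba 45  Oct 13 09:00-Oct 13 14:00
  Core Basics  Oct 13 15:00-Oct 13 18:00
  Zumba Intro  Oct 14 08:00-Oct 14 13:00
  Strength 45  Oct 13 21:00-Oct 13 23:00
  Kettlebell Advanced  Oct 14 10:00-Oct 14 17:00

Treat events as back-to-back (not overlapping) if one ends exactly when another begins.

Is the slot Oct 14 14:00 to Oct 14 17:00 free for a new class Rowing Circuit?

No — it overlaps Kettlebell Advanced

HIIT Bootcamp: ends Oct 12 23:00 at or before Rowing Circuit starts Oct 14 14:00 → clear.
Zumba 45: ends Oct 13 14:00 at or before Rowing Circuit starts Oct 14 14:00 → clear.
Barre Advanced: ends Oct 13 20:00 at or before Rowing Circuit starts Oct 14 14:00 → clear.
Core Basics: ends Oct 13 18:00 at or before Rowing Circuit starts Oct 14 14:00 → clear.
Strength 45: ends Oct 13 23:00 at or before Rowing Circuit starts Oct 14 14:00 → clear.
Zumba Intro: ends Oct 14 13:00 at or before Rowing Circuit starts Oct 14 14:00 → clear.
Kettlebell Advanced: starts Oct 14 10:00 before Rowing Circuit ends Oct 14 17:00, and ends Oct 14 17:00 after Rowing Circuit starts Oct 14 14:00 → overlap.
Rowing Circuit overlaps Kettlebell Advanced.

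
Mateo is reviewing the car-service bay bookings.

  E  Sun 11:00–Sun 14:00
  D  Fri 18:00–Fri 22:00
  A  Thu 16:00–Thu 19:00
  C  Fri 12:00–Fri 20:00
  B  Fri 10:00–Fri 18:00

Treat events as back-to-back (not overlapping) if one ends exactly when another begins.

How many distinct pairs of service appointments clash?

2

Sorted by start: A, B, C, D, E.
B starts after A ends, so nothing later overlaps A either.
C starts before B ends → B and C overlap.
D starts exactly when B ends (back-to-back, no overlap), so nothing later overlaps B either.
D starts before C ends → C and D overlap.
E starts after C ends.
E starts after D ends.
Overlapping pairs: B & C, C & D — 2 in total.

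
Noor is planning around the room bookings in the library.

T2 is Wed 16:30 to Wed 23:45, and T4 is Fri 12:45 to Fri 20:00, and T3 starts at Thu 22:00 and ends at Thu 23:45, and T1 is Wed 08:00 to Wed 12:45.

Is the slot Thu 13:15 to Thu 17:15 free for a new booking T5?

Yes — the slot is free

T1: ends Wed 12:45 at or before T5 starts Thu 13:15 → clear.
T2: ends Wed 23:45 at or before T5 starts Thu 13:15 → clear.
T3: starts Thu 22:00 at or after T5 ends Thu 17:15 → clear.
T4: starts Fri 12:45 at or after T5 ends Thu 17:15 → clear.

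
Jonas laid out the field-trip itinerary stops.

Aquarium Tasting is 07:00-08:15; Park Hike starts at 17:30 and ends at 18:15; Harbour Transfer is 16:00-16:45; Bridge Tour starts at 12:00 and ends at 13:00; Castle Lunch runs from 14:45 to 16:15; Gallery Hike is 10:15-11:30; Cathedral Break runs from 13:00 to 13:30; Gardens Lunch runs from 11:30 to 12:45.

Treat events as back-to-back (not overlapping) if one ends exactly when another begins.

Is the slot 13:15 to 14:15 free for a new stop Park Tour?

No — it overlaps Cathedral Break

Aquarium Tasting: ends 08:15 at or before Park Tour starts 13:15 → clear.
Gallery Hike: ends 11:30 at or before Park Tour starts 13:15 → clear.
Gardens Lunch: ends 12:45 at or before Park Tour starts 13:15 → clear.
Bridge Tour: ends 13:00 at or before Park Tour starts 13:15 → clear.
Cathedral Break: starts 13:00 before Park Tour ends 14:15, and ends 13:30 after Park Tour starts 13:15 → overlap.
Castle Lunch: starts 14:45 at or after Park Tour ends 14:15 → clear.
Harbour Transfer: starts 16:00 at or after Park Tour ends 14:15 → clear.
Park Hike: starts 17:30 at or after Park Tour ends 14:15 → clear.
Park Tour overlaps Cathedral Break.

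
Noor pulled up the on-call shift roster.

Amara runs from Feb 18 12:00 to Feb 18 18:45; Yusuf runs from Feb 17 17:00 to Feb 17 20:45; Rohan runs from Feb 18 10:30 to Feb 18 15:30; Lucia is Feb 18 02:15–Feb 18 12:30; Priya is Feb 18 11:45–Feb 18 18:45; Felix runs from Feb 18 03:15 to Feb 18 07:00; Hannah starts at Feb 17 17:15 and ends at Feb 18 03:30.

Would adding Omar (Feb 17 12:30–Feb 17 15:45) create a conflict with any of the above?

Yusuf: starts Feb 17 17:00 at or after Omar ends Feb 17 15:45 → clear.
Hannah: starts Feb 17 17:15 at or after Omar ends Feb 17 15:45 → clear.
Lucia: starts Feb 18 02:15 at or after Omar ends Feb 17 15:45 → clear.
Felix: starts Feb 18 03:15 at or after Omar ends Feb 17 15:45 → clear.
Rohan: starts Feb 18 10:30 at or after Omar ends Feb 17 15:45 → clear.
Priya: starts Feb 18 11:45 at or after Omar ends Feb 17 15:45 → clear.
Amara: starts Feb 18 12:00 at or after Omar ends Feb 17 15:45 → clear.

No — it doesn't clash with anything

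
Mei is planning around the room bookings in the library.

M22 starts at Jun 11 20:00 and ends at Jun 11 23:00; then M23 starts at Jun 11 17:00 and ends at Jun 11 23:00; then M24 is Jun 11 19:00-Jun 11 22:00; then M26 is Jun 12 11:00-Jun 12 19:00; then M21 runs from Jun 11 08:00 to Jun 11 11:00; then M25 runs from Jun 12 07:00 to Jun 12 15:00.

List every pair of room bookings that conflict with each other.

Two intervals overlap when each starts before the other ends.
Sorted by start: M21, M23, M24, M22, M25, M26.
M23 starts after M21 ends; M21 is clear from here.
M24 starts before M23 ends → M23 and M24 overlap.
M22 starts before M23 ends → M23 and M22 overlap.
M25 starts after M23 ends; M23 is clear from here.
M22 starts before M24 ends → M24 and M22 overlap.
M25 starts after M24 ends; M24 is clear from here.
M25 starts after M22 ends; M22 is clear from here.
M26 starts before M25 ends → M25 and M26 overlap.

M22 & M23, M22 & M24, M23 & M24, M25 & M26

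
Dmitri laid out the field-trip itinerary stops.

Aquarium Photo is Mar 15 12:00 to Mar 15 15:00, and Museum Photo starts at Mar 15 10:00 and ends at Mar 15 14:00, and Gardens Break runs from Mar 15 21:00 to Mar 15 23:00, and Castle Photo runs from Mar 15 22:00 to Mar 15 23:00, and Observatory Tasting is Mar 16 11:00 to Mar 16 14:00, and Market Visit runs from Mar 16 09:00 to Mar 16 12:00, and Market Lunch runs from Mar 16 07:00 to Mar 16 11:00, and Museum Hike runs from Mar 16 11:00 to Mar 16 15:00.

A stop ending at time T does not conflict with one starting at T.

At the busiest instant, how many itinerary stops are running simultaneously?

3

Sort all start/end points and keep a running count:
Mar 15 10:00 start Museum Photo → 1
Mar 15 12:00 start Aquarium Photo → 2
Mar 15 14:00 end Museum Photo → 1
Mar 15 15:00 end Aquarium Photo → 0
Mar 15 21:00 start Gardens Break → 1
Mar 15 22:00 start Castle Photo → 2
Mar 15 23:00 end Castle Photo → 1
Mar 15 23:00 end Gardens Break → 0
Mar 16 07:00 start Market Lunch → 1
Mar 16 09:00 start Market Visit → 2
Mar 16 11:00 end Market Lunch → 1
Mar 16 11:00 start Museum Hike → 2
Mar 16 11:00 start Observatory Tasting → 3
Mar 16 12:00 end Market Visit → 2
Mar 16 14:00 end Observatory Tasting → 1
Mar 16 15:00 end Museum Hike → 0
Peak is 3, at Mar 16 11:00 (Market Visit, Museum Hike, Observatory Tasting).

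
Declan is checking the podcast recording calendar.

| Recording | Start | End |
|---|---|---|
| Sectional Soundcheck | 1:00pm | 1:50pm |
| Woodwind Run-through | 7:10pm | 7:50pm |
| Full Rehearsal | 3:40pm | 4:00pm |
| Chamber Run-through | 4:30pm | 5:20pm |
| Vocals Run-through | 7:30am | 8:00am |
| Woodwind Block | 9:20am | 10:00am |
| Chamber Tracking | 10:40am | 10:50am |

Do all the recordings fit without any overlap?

Yes

Check each pair: they overlap iff neither finishes before the other starts.
Sorted by start: Vocals Run-through, Woodwind Block, Chamber Tracking, Sectional Soundcheck, Full Rehearsal, Chamber Run-through, Woodwind Run-through.
Woodwind Block starts after Vocals Run-through ends, so nothing later overlaps Vocals Run-through either.
Chamber Tracking starts after Woodwind Block ends, so nothing later overlaps Woodwind Block either.
Sectional Soundcheck starts after Chamber Tracking ends, so nothing later overlaps Chamber Tracking either.
Full Rehearsal starts after Sectional Soundcheck ends, so nothing later overlaps Sectional Soundcheck either.
Chamber Run-through starts after Full Rehearsal ends, so nothing later overlaps Full Rehearsal either.
Woodwind Run-through starts after Chamber Run-through ends.
Every pair is clear; the schedule has no overlaps.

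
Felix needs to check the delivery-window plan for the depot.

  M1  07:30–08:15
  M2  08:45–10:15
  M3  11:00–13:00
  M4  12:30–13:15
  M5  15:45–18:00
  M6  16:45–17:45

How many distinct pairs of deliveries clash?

2

Check each pair: they overlap iff neither finishes before the other starts.
Sorted by start: M1, M2, M3, M4, M5, M6.
M2 starts after M1 ends; M1 is clear from here.
M3 starts after M2 ends; M2 is clear from here.
M4 starts before M3 ends → M3 and M4 overlap.
M5 starts after M3 ends; M3 is clear from here.
M5 starts after M4 ends; M4 is clear from here.
M6 starts before M5 ends → M5 and M6 overlap.
Overlapping pairs: M3 & M4, M5 & M6 — 2 in total.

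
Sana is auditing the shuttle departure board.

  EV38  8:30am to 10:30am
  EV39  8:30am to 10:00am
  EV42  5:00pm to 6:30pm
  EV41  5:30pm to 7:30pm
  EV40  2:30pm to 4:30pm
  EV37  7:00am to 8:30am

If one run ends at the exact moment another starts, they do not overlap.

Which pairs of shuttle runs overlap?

Check each pair: they overlap iff neither finishes before the other starts.
Sorted by start: EV37, EV38, EV39, EV40, EV42, EV41.
EV38 starts exactly when EV37 ends (back-to-back, no overlap), so EV37 has no further overlaps.
EV39 starts before EV38 ends → EV38 and EV39 overlap.
EV40 starts after EV38 ends, so EV38 has no further overlaps.
EV40 starts after EV39 ends, so EV39 has no further overlaps.
EV42 starts after EV40 ends, so EV40 has no further overlaps.
EV41 starts before EV42 ends → EV42 and EV41 overlap.

EV38 & EV39, EV41 & EV42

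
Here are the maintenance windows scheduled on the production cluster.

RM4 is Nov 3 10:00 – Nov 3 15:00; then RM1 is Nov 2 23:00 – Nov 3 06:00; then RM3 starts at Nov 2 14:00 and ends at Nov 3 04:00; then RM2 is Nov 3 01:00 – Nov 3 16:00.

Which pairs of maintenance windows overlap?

Sorted by start: RM3, RM1, RM2, RM4.
RM1 starts before RM3 ends → RM3 and RM1 overlap.
RM2 starts before RM3 ends → RM3 and RM2 overlap.
RM4 starts after RM3 ends.
RM2 starts before RM1 ends → RM1 and RM2 overlap.
RM4 starts after RM1 ends.
RM4 starts before RM2 ends → RM2 and RM4 overlap.

RM1 & RM2, RM1 & RM3, RM2 & RM3, RM2 & RM4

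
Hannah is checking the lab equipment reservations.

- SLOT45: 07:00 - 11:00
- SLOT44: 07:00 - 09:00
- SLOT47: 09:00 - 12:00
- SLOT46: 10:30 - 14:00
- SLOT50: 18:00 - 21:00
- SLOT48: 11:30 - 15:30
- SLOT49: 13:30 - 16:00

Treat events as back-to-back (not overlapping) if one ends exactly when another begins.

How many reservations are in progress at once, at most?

3

Sweep the timeline, counting +1 at each start and −1 at each end (ends before starts at a tie):
07:00 start SLOT44 → 1
07:00 start SLOT45 → 2
09:00 end SLOT44 → 1
09:00 start SLOT47 → 2
10:30 start SLOT46 → 3
11:00 end SLOT45 → 2
11:30 start SLOT48 → 3
12:00 end SLOT47 → 2
13:30 start SLOT49 → 3
14:00 end SLOT46 → 2
15:30 end SLOT48 → 1
16:00 end SLOT49 → 0
18:00 start SLOT50 → 1
21:00 end SLOT50 → 0
Peak is 3, at 10:30 (SLOT45, SLOT46, SLOT47).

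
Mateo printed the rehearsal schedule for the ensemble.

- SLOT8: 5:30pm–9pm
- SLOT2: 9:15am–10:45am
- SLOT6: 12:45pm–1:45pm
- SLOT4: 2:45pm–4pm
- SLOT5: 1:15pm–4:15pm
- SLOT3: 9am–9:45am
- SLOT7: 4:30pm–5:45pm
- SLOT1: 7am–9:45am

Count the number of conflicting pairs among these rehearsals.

Two intervals overlap when each starts before the other ends.
Sorted by start: SLOT1, SLOT3, SLOT2, SLOT6, SLOT5, SLOT4, SLOT7, SLOT8.
SLOT3 starts before SLOT1 ends → SLOT1 and SLOT3 overlap.
SLOT2 starts before SLOT1 ends → SLOT1 and SLOT2 overlap.
SLOT6 starts after SLOT1 ends; SLOT1 is clear from here.
SLOT2 starts before SLOT3 ends → SLOT3 and SLOT2 overlap.
SLOT6 starts after SLOT3 ends; SLOT3 is clear from here.
SLOT6 starts after SLOT2 ends; SLOT2 is clear from here.
SLOT5 starts before SLOT6 ends → SLOT6 and SLOT5 overlap.
SLOT4 starts after SLOT6 ends; SLOT6 is clear from here.
SLOT4 starts before SLOT5 ends → SLOT5 and SLOT4 overlap.
SLOT7 starts after SLOT5 ends; SLOT5 is clear from here.
SLOT7 starts after SLOT4 ends; SLOT4 is clear from here.
SLOT8 starts before SLOT7 ends → SLOT7 and SLOT8 overlap.
Overlapping pairs: SLOT1 & SLOT2, SLOT1 & SLOT3, SLOT2 & SLOT3, SLOT4 & SLOT5, SLOT5 & SLOT6, SLOT7 & SLOT8 — 6 in total.

6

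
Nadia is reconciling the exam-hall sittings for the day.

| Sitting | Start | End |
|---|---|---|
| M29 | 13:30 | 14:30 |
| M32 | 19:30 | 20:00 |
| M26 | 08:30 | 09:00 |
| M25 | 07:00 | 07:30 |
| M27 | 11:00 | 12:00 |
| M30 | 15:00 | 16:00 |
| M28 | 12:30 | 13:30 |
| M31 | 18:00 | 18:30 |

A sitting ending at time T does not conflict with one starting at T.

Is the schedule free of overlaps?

Yes

Sorted by start: M25, M26, M27, M28, M29, M30, M31, M32.
M26 starts after M25 ends — done with M25.
M27 starts after M26 ends — done with M26.
M28 starts after M27 ends — done with M27.
M29 starts exactly when M28 ends (back-to-back, no overlap) — done with M28.
M30 starts after M29 ends — done with M29.
M31 starts after M30 ends — done with M30.
M32 starts after M31 ends.
Every pair is clear; the schedule has no overlaps.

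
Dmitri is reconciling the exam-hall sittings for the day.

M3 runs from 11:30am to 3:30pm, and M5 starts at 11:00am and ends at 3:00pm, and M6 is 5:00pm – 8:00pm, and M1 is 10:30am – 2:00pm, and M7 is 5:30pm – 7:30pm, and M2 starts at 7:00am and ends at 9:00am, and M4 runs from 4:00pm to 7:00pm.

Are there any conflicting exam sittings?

Sorted by start: M2, M1, M5, M3, M4, M6, M7.
M1 starts after M2 ends — done with M2.
M5 starts before M1 ends → M1 and M5 overlap.
That's a conflict, so the schedule is not conflict-free.

Yes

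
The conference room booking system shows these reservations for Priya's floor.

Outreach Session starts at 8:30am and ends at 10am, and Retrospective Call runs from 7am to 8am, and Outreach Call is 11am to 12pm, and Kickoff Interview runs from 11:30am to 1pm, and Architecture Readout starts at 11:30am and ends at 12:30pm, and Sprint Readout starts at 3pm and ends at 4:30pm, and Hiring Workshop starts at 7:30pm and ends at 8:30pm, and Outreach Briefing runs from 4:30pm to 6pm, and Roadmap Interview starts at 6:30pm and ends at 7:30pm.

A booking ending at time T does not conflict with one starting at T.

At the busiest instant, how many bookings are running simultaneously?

Sort all start/end points and keep a running count:
7am start Retrospective Call → 1
8am end Retrospective Call → 0
8:30am start Outreach Session → 1
10am end Outreach Session → 0
11am start Outreach Call → 1
11:30am start Architecture Readout → 2
11:30am start Kickoff Interview → 3
12pm end Outreach Call → 2
12:30pm end Architecture Readout → 1
1pm end Kickoff Interview → 0
3pm start Sprint Readout → 1
4:30pm end Sprint Readout → 0
4:30pm start Outreach Briefing → 1
6pm end Outreach Briefing → 0
6:30pm start Roadmap Interview → 1
7:30pm end Roadmap Interview → 0
7:30pm start Hiring Workshop → 1
8:30pm end Hiring Workshop → 0
Peak is 3, at 11:30am (Architecture Readout, Kickoff Interview, Outreach Call).

3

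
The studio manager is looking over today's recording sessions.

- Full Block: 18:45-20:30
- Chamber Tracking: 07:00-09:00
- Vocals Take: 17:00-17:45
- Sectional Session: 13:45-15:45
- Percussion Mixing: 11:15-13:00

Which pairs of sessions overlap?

Two intervals overlap when each starts before the other ends.
Sorted by start: Chamber Tracking, Percussion Mixing, Sectional Session, Vocals Take, Full Block.
Percussion Mixing starts after Chamber Tracking ends, so Chamber Tracking has no further overlaps.
Sectional Session starts after Percussion Mixing ends, so Percussion Mixing has no further overlaps.
Vocals Take starts after Sectional Session ends, so Sectional Session has no further overlaps.
Full Block starts after Vocals Take ends.

no conflicts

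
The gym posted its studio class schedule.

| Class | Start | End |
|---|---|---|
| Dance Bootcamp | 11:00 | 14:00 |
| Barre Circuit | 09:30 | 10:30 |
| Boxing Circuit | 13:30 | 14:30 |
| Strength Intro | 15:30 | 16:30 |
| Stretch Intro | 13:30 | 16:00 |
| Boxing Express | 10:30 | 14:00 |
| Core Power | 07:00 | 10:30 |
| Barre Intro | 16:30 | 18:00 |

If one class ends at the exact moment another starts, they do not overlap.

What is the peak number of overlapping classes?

Sort all start/end points and keep a running count:
07:00 start Core Power → 1
09:30 start Barre Circuit → 2
10:30 end Barre Circuit → 1
10:30 end Core Power → 0
10:30 start Boxing Express → 1
11:00 start Dance Bootcamp → 2
13:30 start Boxing Circuit → 3
13:30 start Stretch Intro → 4
14:00 end Boxing Express → 3
14:00 end Dance Bootcamp → 2
14:30 end Boxing Circuit → 1
15:30 start Strength Intro → 2
16:00 end Stretch Intro → 1
16:30 end Strength Intro → 0
16:30 start Barre Intro → 1
18:00 end Barre Intro → 0
Peak is 4, at 13:30 (Boxing Circuit, Boxing Express, Dance Bootcamp, Stretch Intro).

4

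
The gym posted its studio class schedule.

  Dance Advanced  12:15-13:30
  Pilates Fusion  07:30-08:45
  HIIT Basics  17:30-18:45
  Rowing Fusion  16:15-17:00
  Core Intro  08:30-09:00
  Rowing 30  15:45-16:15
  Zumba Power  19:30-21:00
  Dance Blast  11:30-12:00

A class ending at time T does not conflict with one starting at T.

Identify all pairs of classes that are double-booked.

Sorted by start: Pilates Fusion, Core Intro, Dance Blast, Dance Advanced, Rowing 30, Rowing Fusion, HIIT Basics, Zumba Power.
Core Intro starts before Pilates Fusion ends → Pilates Fusion and Core Intro overlap.
Dance Blast starts after Pilates Fusion ends, so nothing later overlaps Pilates Fusion either.
Dance Blast starts after Core Intro ends, so nothing later overlaps Core Intro either.
Dance Advanced starts after Dance Blast ends, so nothing later overlaps Dance Blast either.
Rowing 30 starts after Dance Advanced ends, so nothing later overlaps Dance Advanced either.
Rowing Fusion starts exactly when Rowing 30 ends (back-to-back, no overlap), so nothing later overlaps Rowing 30 either.
HIIT Basics starts after Rowing Fusion ends, so nothing later overlaps Rowing Fusion either.
Zumba Power starts after HIIT Basics ends.

Core Intro & Pilates Fusion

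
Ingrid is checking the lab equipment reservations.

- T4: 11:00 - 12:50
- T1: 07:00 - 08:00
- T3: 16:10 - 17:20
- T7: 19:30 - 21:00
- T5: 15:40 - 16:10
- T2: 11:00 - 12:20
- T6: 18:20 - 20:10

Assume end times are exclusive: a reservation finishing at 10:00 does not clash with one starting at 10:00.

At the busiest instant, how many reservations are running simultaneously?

2

Sort all start/end points and keep a running count:
07:00 start T1 → 1
08:00 end T1 → 0
11:00 start T2 → 1
11:00 start T4 → 2
12:20 end T2 → 1
12:50 end T4 → 0
15:40 start T5 → 1
16:10 end T5 → 0
16:10 start T3 → 1
17:20 end T3 → 0
18:20 start T6 → 1
19:30 start T7 → 2
20:10 end T6 → 1
21:00 end T7 → 0
Peak is 2, at 11:00 (T2, T4).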